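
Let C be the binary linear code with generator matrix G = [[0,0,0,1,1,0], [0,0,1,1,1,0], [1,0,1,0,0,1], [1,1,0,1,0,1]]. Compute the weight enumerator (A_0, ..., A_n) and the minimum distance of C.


Weight distribution: A_0 = 1, A_1 = 1, A_2 = 4, A_3 = 4, A_4 = 3, A_5 = 3. Minimum distance d = 1.

Enumerate all 2^4 = 16 messages m ∈ F_2^4.
For each, compute codeword c = mG in F_2^6, then tally its weight.
  m = 0000 → c = 000000, weight = 0.
  m = 1000 → c = 000110, weight = 2.
  m = 0100 → c = 001110, weight = 3.
  m = 1100 → c = 001000, weight = 1.
  m = 0010 → c = 101001, weight = 3.
  m = 1010 → c = 101111, weight = 5.
  m = 0110 → c = 100111, weight = 4.
  m = 1110 → c = 100001, weight = 2.
  m = 0001 → c = 110101, weight = 4.
  m = 1001 → c = 110011, weight = 4.
  m = 0101 → c = 111011, weight = 5.
  m = 1101 → c = 111101, weight = 5.
  m = 0011 → c = 011100, weight = 3.
  m = 1011 → c = 011010, weight = 3.
  m = 0111 → c = 010010, weight = 2.
  m = 1111 → c = 010100, weight = 2.
Tally weights:
  weight 0: 1 codewords.
  weight 1: 1 codewords.
  weight 2: 4 codewords.
  weight 3: 4 codewords.
  weight 4: 3 codewords.
  weight 5: 3 codewords.
Minimum distance d = smallest w > 0 with A_w > 0 = 1.
Sanity: Σ A_w = 16 = 2^4 = 16 ✓.


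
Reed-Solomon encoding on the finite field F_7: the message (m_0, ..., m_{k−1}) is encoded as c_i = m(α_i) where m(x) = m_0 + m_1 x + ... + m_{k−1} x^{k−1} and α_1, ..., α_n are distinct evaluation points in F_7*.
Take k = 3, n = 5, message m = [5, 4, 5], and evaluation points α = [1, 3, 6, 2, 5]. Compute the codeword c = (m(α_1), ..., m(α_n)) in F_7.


c = [0, 6, 6, 5, 3]

Message polynomial: m(x) = 5 + 4·x + 5·x^2 (mod 7).
For each evaluation point α_i, compute m(α_i) mod 7:
  α_1 = 1: Horner steps 5 → 2 → 0, so m(1) = 0.
  α_2 = 3: Horner steps 5 → 5 → 6, so m(3) = 6.
  α_3 = 6: Horner steps 5 → 6 → 6, so m(6) = 6.
  α_4 = 2: Horner steps 5 → 0 → 5, so m(2) = 5.
  α_5 = 5: Horner steps 5 → 1 → 3, so m(5) = 3.
Codeword c = [0, 6, 6, 5, 3] ∈ F_7^5.


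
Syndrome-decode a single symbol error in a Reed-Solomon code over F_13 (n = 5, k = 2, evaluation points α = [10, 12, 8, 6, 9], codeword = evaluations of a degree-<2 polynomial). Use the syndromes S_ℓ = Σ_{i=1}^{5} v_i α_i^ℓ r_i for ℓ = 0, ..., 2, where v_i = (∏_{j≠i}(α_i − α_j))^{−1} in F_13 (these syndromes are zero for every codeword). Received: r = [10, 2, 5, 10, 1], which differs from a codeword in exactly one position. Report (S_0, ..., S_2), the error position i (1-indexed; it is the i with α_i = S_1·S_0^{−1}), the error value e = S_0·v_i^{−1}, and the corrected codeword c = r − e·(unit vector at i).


S = (10, 8, 9), error at position 4, error magnitude e = 10, c = [10, 2, 5, 0, 1].

Step 1: column multipliers v_i = (∏_{j≠i}(α_i − α_j))^{−1} mod 13.
  i = 1 (α = 10): (10−12)(10−8)(10−6)(10−9) = (−2)·2·4·1 = −16 ≡ 10, so v_1 = 10^{−1} = 4 (mod 13).
  i = 2 (α = 12): (12−10)(12−8)(12−6)(12−9) = 2·4·6·3 = 144 ≡ 1, so v_2 = 1^{−1} = 1 (mod 13).
  i = 3 (α = 8): (8−10)(8−12)(8−6)(8−9) = (−2)·(−4)·2·(−1) = −16 ≡ 10, so v_3 = 10^{−1} = 4 (mod 13).
  i = 4 (α = 6): (6−10)(6−12)(6−8)(6−9) = (−4)·(−6)·(−2)·(−3) = 144 ≡ 1, so v_4 = 1^{−1} = 1 (mod 13).
  i = 5 (α = 9): (9−10)(9−12)(9−8)(9−6) = (−1)·(−3)·1·3 = 9 ≡ 9, so v_5 = 9^{−1} = 3 (mod 13).
  v = [4, 1, 4, 1, 3].
Step 2: syndromes of r = [10, 2, 5, 10, 1] (all sums mod 13).
  S_0 = Σ v_i r_i = 4·10 + 1·2 + 4·5 + 1·10 + 3·1 = 75 ≡ 10.
  S_1 = Σ v_i α_i r_i = 4·10·10 + 1·12·2 + 4·8·5 + 1·6·10 + 3·9·1 = 671 ≡ 8.
  α_i^2 mod 13 = [9, 1, 12, 10, 3].
  S_2 = Σ v_i α_i^2 r_i = 4·9·10 + 1·1·2 + 4·12·5 + 1·10·10 + 3·3·1 = 711 ≡ 9.
  S = (10, 8, 9) ≠ 0, so r is not a codeword (an error is present).
Step 3: locate the error. For a single error e at position i, S_ℓ = v_i·e·α_i^ℓ, so α_err = S_1/S_0.
  S_0^{−1} = 10^{−1} = 4 (mod 13), so α_err = 8·4 = 32 ≡ 6 = α_4. Error position i = 4.
  Consistency check: S_2/S_1 = 9·5 = 45 ≡ 6 = α_err ✓ (single-error assumption holds).
Step 4: error magnitude e = S_0/v_4 = S_0·∏_{j≠4}(α_4 − α_j) = 10·1 = 10 ≡ 10 (mod 13).
Step 5: correct position 4: c_4 = r_4 − e = 10 − 10 ≡ 0 (mod 13). Hence c = [10, 2, 5, 0, 1].
  Check: interpolating c through the α_i gives m(x) = 11 + 9·x (degree < 2) with m(α_i) = c_i for every i, so c is indeed a codeword.


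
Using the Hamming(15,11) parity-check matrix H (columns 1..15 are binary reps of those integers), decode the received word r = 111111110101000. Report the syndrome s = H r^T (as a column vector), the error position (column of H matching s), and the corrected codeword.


s = (1, 1, 1, 0)^T, error position = 14, corrected codeword c = 111111110101010

Compute s = H r^T mod 2 one row at a time:
  s_1 = 1 + 0 + 1 + 0 + 1 + 0 + 0 + 0 = 3 ≡ 1 (mod 2).
  s_2 = 1 + 1 + 1 + 1 + 1 + 0 + 0 + 0 = 5 ≡ 1 (mod 2).
  s_3 = 1 + 1 + 1 + 1 + 1 + 0 + 0 + 0 = 5 ≡ 1 (mod 2).
  s_4 = 1 + 1 + 1 + 1 + 0 + 0 + 0 + 0 = 4 ≡ 0 (mod 2).
s = (1, 1, 1, 0)^T — this equals column 14 of H (binary 1110), so error is at position 14.
Correct: flip bit 14 of r = 111111110101000 to get c = 111111110101010.


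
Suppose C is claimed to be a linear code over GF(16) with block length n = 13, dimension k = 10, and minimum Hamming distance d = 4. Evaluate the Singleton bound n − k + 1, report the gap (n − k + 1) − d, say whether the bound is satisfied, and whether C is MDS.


Singleton RHS = n − k + 1 = 4, slack = 0, bound satisfied, MDS.

Singleton bound: d ≤ n − k + 1.
Here n = 13, k = 10, so n − k + 1 = 4.
Given d = 4, check d ≤ 4: YES.
Slack = (n − k + 1) − d = 0.
The code is MDS (slack = 0).
Description: the claimed parameters are [13, 10, 4]_16; such a code would be MDS (meets Singleton bound).


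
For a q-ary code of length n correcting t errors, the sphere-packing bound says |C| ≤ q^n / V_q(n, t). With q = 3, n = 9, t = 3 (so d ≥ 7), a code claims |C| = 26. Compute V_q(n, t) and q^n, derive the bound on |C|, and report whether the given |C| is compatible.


V_q(n, t) = 835, q^n = 19683, Hamming bound = 23, |C| = 26 > bound (violated).

Step 1: Compute V_q(n, t) = Σ_{j=0}^3 C(n, j) (q−1)^j.
  j = 0: C(9,0)·(2)^0 = 1·1 = 1.
  j = 1: C(9,1)·(2)^1 = 9·2 = 18.
  j = 2: C(9,2)·(2)^2 = 36·4 = 144.
  j = 3: C(9,3)·(2)^3 = 84·8 = 672.
  V_q(n, t) = 1 + 18 + 144 + 672 = 835.
Step 2: q^n = 3^9 = 19683.
Step 3: Hamming bound ⌊q^n / V_q(n,t)⌋ = ⌊19683/835⌋ = 23.
Step 4: Compare |C| = 26 to 23: violated.
The claimed |C| lies above the Hamming bound, so no 3-ary code of length 9 with d ≥ 7 can have 26 codewords.


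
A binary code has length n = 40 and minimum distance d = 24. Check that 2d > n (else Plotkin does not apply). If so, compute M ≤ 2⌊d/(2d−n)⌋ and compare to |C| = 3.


Plotkin bound M ≤ 6; given |C| = 3 ≤ bound (satisfied).

Check applicability: 2d = 48, n = 40.
2d − n = 8 > 0, so Plotkin applies.
Compute d/(2d−n) = 24/8 ≈ 3.0000.
⌊d/(2d−n)⌋ = 3.
Plotkin bound: M ≤ 2·3 = 6.
Given |C| = 3, check: satisfied.
This |C| is below the Plotkin bound.


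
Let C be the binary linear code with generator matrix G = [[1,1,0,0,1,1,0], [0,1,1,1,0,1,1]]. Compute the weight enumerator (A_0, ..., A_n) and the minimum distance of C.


Weight distribution: A_0 = 1, A_4 = 1, A_5 = 2. Minimum distance d = 4.

Enumerate all 2^2 = 4 messages m ∈ F_2^2.
For each, compute codeword c = mG in F_2^7, then tally its weight.
  m = 00 → c = 0000000, weight = 0.
  m = 10 → c = 1100110, weight = 4.
  m = 01 → c = 0111011, weight = 5.
  m = 11 → c = 1011101, weight = 5.
Tally weights:
  weight 0: 1 codewords.
  weight 4: 1 codewords.
  weight 5: 2 codewords.
Minimum distance d = smallest w > 0 with A_w > 0 = 4.
Sanity: Σ A_w = 4 = 2^2 = 4 ✓.


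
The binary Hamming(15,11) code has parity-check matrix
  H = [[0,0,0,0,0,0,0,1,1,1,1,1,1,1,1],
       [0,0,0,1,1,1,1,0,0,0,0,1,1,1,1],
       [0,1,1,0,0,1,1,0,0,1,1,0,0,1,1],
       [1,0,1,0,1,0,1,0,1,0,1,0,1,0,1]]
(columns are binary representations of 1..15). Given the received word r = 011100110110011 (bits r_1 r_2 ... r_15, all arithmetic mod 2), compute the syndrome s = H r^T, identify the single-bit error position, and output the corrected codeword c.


s = (1, 0, 1, 0)^T, error position = 10, corrected codeword c = 011100110010011

Compute s = H r^T mod 2 one row at a time:
  s_1 = 1 + 0 + 1 + 1 + 0 + 0 + 1 + 1 = 5 ≡ 1 (mod 2).
  s_2 = 1 + 0 + 0 + 1 + 0 + 0 + 1 + 1 = 4 ≡ 0 (mod 2).
  s_3 = 1 + 1 + 0 + 1 + 1 + 1 + 1 + 1 = 7 ≡ 1 (mod 2).
  s_4 = 0 + 1 + 0 + 1 + 0 + 1 + 0 + 1 = 4 ≡ 0 (mod 2).
s = (1, 0, 1, 0)^T — this equals column 10 of H (binary 1010), so error is at position 10.
Correct: flip bit 10 of r = 011100110110011 to get c = 011100110010011.


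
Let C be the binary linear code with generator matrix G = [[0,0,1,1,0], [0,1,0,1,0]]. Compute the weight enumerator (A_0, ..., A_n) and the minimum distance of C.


Weight distribution: A_0 = 1, A_2 = 3. Minimum distance d = 2.

Enumerate all 2^2 = 4 messages m ∈ F_2^2.
For each, compute codeword c = mG in F_2^5, then tally its weight.
  m = 00 → c = 00000, weight = 0.
  m = 10 → c = 00110, weight = 2.
  m = 01 → c = 01010, weight = 2.
  m = 11 → c = 01100, weight = 2.
Tally weights:
  weight 0: 1 codewords.
  weight 2: 3 codewords.
Minimum distance d = smallest w > 0 with A_w > 0 = 2.
Sanity: Σ A_w = 4 = 2^2 = 4 ✓.


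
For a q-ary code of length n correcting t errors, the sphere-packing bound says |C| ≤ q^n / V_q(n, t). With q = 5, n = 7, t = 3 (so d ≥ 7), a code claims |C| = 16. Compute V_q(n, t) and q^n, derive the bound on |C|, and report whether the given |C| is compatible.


V_q(n, t) = 2605, q^n = 78125, Hamming bound = 29, |C| = 16 ≤ bound (satisfied).

Step 1: Compute V_q(n, t) = Σ_{j=0}^3 C(n, j) (q−1)^j.
  j = 0: C(7,0)·(4)^0 = 1·1 = 1.
  j = 1: C(7,1)·(4)^1 = 7·4 = 28.
  j = 2: C(7,2)·(4)^2 = 21·16 = 336.
  j = 3: C(7,3)·(4)^3 = 35·64 = 2240.
  V_q(n, t) = 1 + 28 + 336 + 2240 = 2605.
Step 2: q^n = 5^7 = 78125.
Step 3: Hamming bound ⌊q^n / V_q(n,t)⌋ = ⌊78125/2605⌋ = 29.
Step 4: Compare |C| = 16 to 29: satisfied.
The claimed |C| lies below the Hamming bound.


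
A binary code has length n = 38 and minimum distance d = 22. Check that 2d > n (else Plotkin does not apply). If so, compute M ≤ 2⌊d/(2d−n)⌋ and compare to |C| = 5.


Plotkin bound M ≤ 6; given |C| = 5 ≤ bound (satisfied).

Check applicability: 2d = 44, n = 38.
2d − n = 6 > 0, so Plotkin applies.
Compute d/(2d−n) = 22/6 ≈ 3.6667.
⌊d/(2d−n)⌋ = 3.
Plotkin bound: M ≤ 2·3 = 6.
Given |C| = 5, check: satisfied.
This |C| is below the Plotkin bound.


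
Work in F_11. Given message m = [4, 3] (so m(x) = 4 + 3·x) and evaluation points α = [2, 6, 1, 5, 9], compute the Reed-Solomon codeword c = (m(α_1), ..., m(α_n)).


c = [10, 0, 7, 8, 9]

Message polynomial: m(x) = 4 + 3·x (mod 11).
For each evaluation point α_i, compute m(α_i) mod 11:
  α_1 = 2: Horner steps 3 → 10, so m(2) = 10.
  α_2 = 6: Horner steps 3 → 0, so m(6) = 0.
  α_3 = 1: Horner steps 3 → 7, so m(1) = 7.
  α_4 = 5: Horner steps 3 → 8, so m(5) = 8.
  α_5 = 9: Horner steps 3 → 9, so m(9) = 9.
Codeword c = [10, 0, 7, 8, 9] ∈ F_11^5.


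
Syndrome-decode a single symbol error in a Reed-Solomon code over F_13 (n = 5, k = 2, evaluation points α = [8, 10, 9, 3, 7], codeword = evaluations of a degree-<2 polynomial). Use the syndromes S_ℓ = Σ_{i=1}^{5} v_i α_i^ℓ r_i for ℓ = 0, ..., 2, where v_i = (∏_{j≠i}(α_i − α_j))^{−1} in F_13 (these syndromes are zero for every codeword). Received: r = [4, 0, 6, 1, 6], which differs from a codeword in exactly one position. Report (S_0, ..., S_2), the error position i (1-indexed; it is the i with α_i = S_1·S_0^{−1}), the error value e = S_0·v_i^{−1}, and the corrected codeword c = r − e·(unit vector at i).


S = (4, 10, 12), error at position 3, error magnitude e = 4, c = [4, 0, 2, 1, 6].

Step 1: column multipliers v_i = (∏_{j≠i}(α_i − α_j))^{−1} mod 13.
  i = 1 (α = 8): (8−10)(8−9)(8−3)(8−7) = (−2)·(−1)·5·1 = 10 ≡ 10, so v_1 = 10^{−1} = 4 (mod 13).
  i = 2 (α = 10): (10−8)(10−9)(10−3)(10−7) = 2·1·7·3 = 42 ≡ 3, so v_2 = 3^{−1} = 9 (mod 13).
  i = 3 (α = 9): (9−8)(9−10)(9−3)(9−7) = 1·(−1)·6·2 = −12 ≡ 1, so v_3 = 1^{−1} = 1 (mod 13).
  i = 4 (α = 3): (3−8)(3−10)(3−9)(3−7) = (−5)·(−7)·(−6)·(−4) = 840 ≡ 8, so v_4 = 8^{−1} = 5 (mod 13).
  i = 5 (α = 7): (7−8)(7−10)(7−9)(7−3) = (−1)·(−3)·(−2)·4 = −24 ≡ 2, so v_5 = 2^{−1} = 7 (mod 13).
  v = [4, 9, 1, 5, 7].
Step 2: syndromes of r = [4, 0, 6, 1, 6] (all sums mod 13).
  S_0 = Σ v_i r_i = 4·4 + 9·0 + 1·6 + 5·1 + 7·6 = 69 ≡ 4.
  S_1 = Σ v_i α_i r_i = 4·8·4 + 9·10·0 + 1·9·6 + 5·3·1 + 7·7·6 = 491 ≡ 10.
  α_i^2 mod 13 = [12, 9, 3, 9, 10].
  S_2 = Σ v_i α_i^2 r_i = 4·12·4 + 9·9·0 + 1·3·6 + 5·9·1 + 7·10·6 = 675 ≡ 12.
  S = (4, 10, 12) ≠ 0, so r is not a codeword (an error is present).
Step 3: locate the error. For a single error e at position i, S_ℓ = v_i·e·α_i^ℓ, so α_err = S_1/S_0.
  S_0^{−1} = 4^{−1} = 10 (mod 13), so α_err = 10·10 = 100 ≡ 9 = α_3. Error position i = 3.
  Consistency check: S_2/S_1 = 12·4 = 48 ≡ 9 = α_err ✓ (single-error assumption holds).
Step 4: error magnitude e = S_0/v_3 = S_0·∏_{j≠3}(α_3 − α_j) = 4·1 = 4 ≡ 4 (mod 13).
Step 5: correct position 3: c_3 = r_3 − e = 6 − 4 ≡ 2 (mod 13). Hence c = [4, 0, 2, 1, 6].
  Check: interpolating c through the α_i gives m(x) = 7 + 11·x (degree < 2) with m(α_i) = c_i for every i, so c is indeed a codeword.


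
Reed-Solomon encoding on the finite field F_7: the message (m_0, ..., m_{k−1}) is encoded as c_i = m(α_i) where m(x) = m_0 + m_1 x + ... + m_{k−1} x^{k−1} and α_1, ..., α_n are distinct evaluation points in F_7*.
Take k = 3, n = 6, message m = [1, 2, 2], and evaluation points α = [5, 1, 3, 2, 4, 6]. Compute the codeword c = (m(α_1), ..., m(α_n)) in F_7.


c = [5, 5, 4, 6, 6, 1]

Message polynomial: m(x) = 1 + 2·x + 2·x^2 (mod 7).
For each evaluation point α_i, compute m(α_i) mod 7:
  α_1 = 5: Horner steps 2 → 5 → 5, so m(5) = 5.
  α_2 = 1: Horner steps 2 → 4 → 5, so m(1) = 5.
  α_3 = 3: Horner steps 2 → 1 → 4, so m(3) = 4.
  α_4 = 2: Horner steps 2 → 6 → 6, so m(2) = 6.
  α_5 = 4: Horner steps 2 → 3 → 6, so m(4) = 6.
  α_6 = 6: Horner steps 2 → 0 → 1, so m(6) = 1.
Codeword c = [5, 5, 4, 6, 6, 1] ∈ F_7^6.


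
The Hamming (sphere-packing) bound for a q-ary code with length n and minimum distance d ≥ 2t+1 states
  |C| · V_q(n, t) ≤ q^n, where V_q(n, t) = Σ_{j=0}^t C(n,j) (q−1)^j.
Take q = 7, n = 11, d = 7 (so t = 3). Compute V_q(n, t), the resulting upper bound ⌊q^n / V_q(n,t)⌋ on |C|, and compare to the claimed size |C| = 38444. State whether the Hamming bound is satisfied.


V_q(n, t) = 37687, q^n = 1977326743, Hamming bound = 52467, |C| = 38444 ≤ bound (satisfied).

Step 1: Compute V_q(n, t) = Σ_{j=0}^3 C(n, j) (q−1)^j.
  j = 0: C(11,0)·(6)^0 = 1·1 = 1.
  j = 1: C(11,1)·(6)^1 = 11·6 = 66.
  j = 2: C(11,2)·(6)^2 = 55·36 = 1980.
  j = 3: C(11,3)·(6)^3 = 165·216 = 35640.
  V_q(n, t) = 1 + 66 + 1980 + 35640 = 37687.
Step 2: q^n = 7^11 = 1977326743.
Step 3: Hamming bound ⌊q^n / V_q(n,t)⌋ = ⌊1977326743/37687⌋ = 52467.
Step 4: Compare |C| = 38444 to 52467: satisfied.
The claimed |C| lies below the Hamming bound.


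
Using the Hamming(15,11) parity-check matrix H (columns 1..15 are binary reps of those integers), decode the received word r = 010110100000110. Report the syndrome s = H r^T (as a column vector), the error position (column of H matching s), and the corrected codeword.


s = (0, 1, 1, 1)^T, error position = 7, corrected codeword c = 010110000000110

Compute s = H r^T mod 2 one row at a time:
  s_1 = 0 + 0 + 0 + 0 + 0 + 1 + 1 + 0 = 2 ≡ 0 (mod 2).
  s_2 = 1 + 1 + 0 + 1 + 0 + 1 + 1 + 0 = 5 ≡ 1 (mod 2).
  s_3 = 1 + 0 + 0 + 1 + 0 + 0 + 1 + 0 = 3 ≡ 1 (mod 2).
  s_4 = 0 + 0 + 1 + 1 + 0 + 0 + 1 + 0 = 3 ≡ 1 (mod 2).
s = (0, 1, 1, 1)^T — this equals column 7 of H (binary 0111), so error is at position 7.
Correct: flip bit 7 of r = 010110100000110 to get c = 010110000000110.


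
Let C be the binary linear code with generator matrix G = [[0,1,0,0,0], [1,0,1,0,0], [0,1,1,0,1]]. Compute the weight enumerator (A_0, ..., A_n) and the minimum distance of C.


Weight distribution: A_0 = 1, A_1 = 1, A_2 = 3, A_3 = 3. Minimum distance d = 1.

Enumerate all 2^3 = 8 messages m ∈ F_2^3.
For each, compute codeword c = mG in F_2^5, then tally its weight.
  m = 000 → c = 00000, weight = 0.
  m = 100 → c = 01000, weight = 1.
  m = 010 → c = 10100, weight = 2.
  m = 110 → c = 11100, weight = 3.
  m = 001 → c = 01101, weight = 3.
  m = 101 → c = 00101, weight = 2.
  m = 011 → c = 11001, weight = 3.
  m = 111 → c = 10001, weight = 2.
Tally weights:
  weight 0: 1 codewords.
  weight 1: 1 codewords.
  weight 2: 3 codewords.
  weight 3: 3 codewords.
Minimum distance d = smallest w > 0 with A_w > 0 = 1.
Sanity: Σ A_w = 8 = 2^3 = 8 ✓.


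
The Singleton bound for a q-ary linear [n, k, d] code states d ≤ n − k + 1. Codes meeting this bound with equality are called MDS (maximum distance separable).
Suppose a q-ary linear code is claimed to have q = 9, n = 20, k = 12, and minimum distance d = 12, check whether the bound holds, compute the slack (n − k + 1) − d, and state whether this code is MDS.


Singleton RHS = n − k + 1 = 9, slack = -3, bound violated (no such code; not MDS).

Singleton bound: d ≤ n − k + 1.
Here n = 20, k = 12, so n − k + 1 = 9.
Given d = 12, check d ≤ 9: NO.
Slack = (n − k + 1) − d = -3.
The slack is negative: d = 12 exceeds n − k + 1 = 9 by 3, so the Singleton bound is violated and no linear [20, 12, 12]_9 code can exist. In particular it is not MDS (MDS requires d = n − k + 1 exactly).
Description: the claimed parameters are [20, 12, 12]_9; such a code would be impossible (violates the Singleton bound).


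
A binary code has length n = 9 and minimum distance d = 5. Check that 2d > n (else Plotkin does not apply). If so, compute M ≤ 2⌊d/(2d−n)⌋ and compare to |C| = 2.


Plotkin bound M ≤ 10; given |C| = 2 ≤ bound (satisfied).

Check applicability: 2d = 10, n = 9.
2d − n = 1 > 0, so Plotkin applies.
Compute d/(2d−n) = 5/1 ≈ 5.0000.
⌊d/(2d−n)⌋ = 5.
Plotkin bound: M ≤ 2·5 = 10.
Given |C| = 2, check: satisfied.
This |C| is below the Plotkin bound.


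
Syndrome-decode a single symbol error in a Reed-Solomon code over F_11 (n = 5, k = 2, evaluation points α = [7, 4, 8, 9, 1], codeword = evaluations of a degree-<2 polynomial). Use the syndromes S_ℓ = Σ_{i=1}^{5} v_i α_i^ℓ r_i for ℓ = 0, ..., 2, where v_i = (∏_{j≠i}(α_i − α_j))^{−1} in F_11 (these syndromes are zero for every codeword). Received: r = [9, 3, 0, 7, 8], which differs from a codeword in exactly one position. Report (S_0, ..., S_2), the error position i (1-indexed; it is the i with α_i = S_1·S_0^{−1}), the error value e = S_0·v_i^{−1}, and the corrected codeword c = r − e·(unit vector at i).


S = (9, 4, 3), error at position 4, error magnitude e = 5, c = [9, 3, 0, 2, 8].

Step 1: column multipliers v_i = (∏_{j≠i}(α_i − α_j))^{−1} mod 11.
  i = 1 (α = 7): (7−4)(7−8)(7−9)(7−1) = 3·(−1)·(−2)·6 = 36 ≡ 3, so v_1 = 3^{−1} = 4 (mod 11).
  i = 2 (α = 4): (4−7)(4−8)(4−9)(4−1) = (−3)·(−4)·(−5)·3 = −180 ≡ 7, so v_2 = 7^{−1} = 8 (mod 11).
  i = 3 (α = 8): (8−7)(8−4)(8−9)(8−1) = 1·4·(−1)·7 = −28 ≡ 5, so v_3 = 5^{−1} = 9 (mod 11).
  i = 4 (α = 9): (9−7)(9−4)(9−8)(9−1) = 2·5·1·8 = 80 ≡ 3, so v_4 = 3^{−1} = 4 (mod 11).
  i = 5 (α = 1): (1−7)(1−4)(1−8)(1−9) = (−6)·(−3)·(−7)·(−8) = 1008 ≡ 7, so v_5 = 7^{−1} = 8 (mod 11).
  v = [4, 8, 9, 4, 8].
Step 2: syndromes of r = [9, 3, 0, 7, 8] (all sums mod 11).
  S_0 = Σ v_i r_i = 4·9 + 8·3 + 9·0 + 4·7 + 8·8 = 152 ≡ 9.
  S_1 = Σ v_i α_i r_i = 4·7·9 + 8·4·3 + 9·8·0 + 4·9·7 + 8·1·8 = 664 ≡ 4.
  α_i^2 mod 11 = [5, 5, 9, 4, 1].
  S_2 = Σ v_i α_i^2 r_i = 4·5·9 + 8·5·3 + 9·9·0 + 4·4·7 + 8·1·8 = 476 ≡ 3.
  S = (9, 4, 3) ≠ 0, so r is not a codeword (an error is present).
Step 3: locate the error. For a single error e at position i, S_ℓ = v_i·e·α_i^ℓ, so α_err = S_1/S_0.
  S_0^{−1} = 9^{−1} = 5 (mod 11), so α_err = 4·5 = 20 ≡ 9 = α_4. Error position i = 4.
  Consistency check: S_2/S_1 = 3·3 = 9 ≡ 9 = α_err ✓ (single-error assumption holds).
Step 4: error magnitude e = S_0/v_4 = S_0·∏_{j≠4}(α_4 − α_j) = 9·3 = 27 ≡ 5 (mod 11).
Step 5: correct position 4: c_4 = r_4 − e = 7 − 5 ≡ 2 (mod 11). Hence c = [9, 3, 0, 2, 8].
  Check: interpolating c through the α_i gives m(x) = 6 + 2·x (degree < 2) with m(α_i) = c_i for every i, so c is indeed a codeword.


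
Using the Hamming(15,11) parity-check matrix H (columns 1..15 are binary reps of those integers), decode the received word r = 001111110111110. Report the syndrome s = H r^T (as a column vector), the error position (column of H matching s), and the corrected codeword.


s = (0, 1, 0, 1)^T, error position = 5, corrected codeword c = 001101110111110

Compute s = H r^T mod 2 one row at a time:
  s_1 = 1 + 0 + 1 + 1 + 1 + 1 + 1 + 0 = 6 ≡ 0 (mod 2).
  s_2 = 1 + 1 + 1 + 1 + 1 + 1 + 1 + 0 = 7 ≡ 1 (mod 2).
  s_3 = 0 + 1 + 1 + 1 + 1 + 1 + 1 + 0 = 6 ≡ 0 (mod 2).
  s_4 = 0 + 1 + 1 + 1 + 0 + 1 + 1 + 0 = 5 ≡ 1 (mod 2).
s = (0, 1, 0, 1)^T — this equals column 5 of H (binary 0101), so error is at position 5.
Correct: flip bit 5 of r = 001111110111110 to get c = 001101110111110.


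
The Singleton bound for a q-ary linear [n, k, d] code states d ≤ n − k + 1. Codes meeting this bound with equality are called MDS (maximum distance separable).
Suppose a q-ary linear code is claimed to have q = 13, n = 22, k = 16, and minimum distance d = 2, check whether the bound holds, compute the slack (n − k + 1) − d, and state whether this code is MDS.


Singleton RHS = n − k + 1 = 7, slack = 5, bound satisfied, not MDS.

Singleton bound: d ≤ n − k + 1.
Here n = 22, k = 16, so n − k + 1 = 7.
Given d = 2, check d ≤ 7: YES.
Slack = (n − k + 1) − d = 5.
The code is NOT MDS (slack = 5 > 0).
Description: the claimed parameters are [22, 16, 2]_13; such a code would be non-MDS.


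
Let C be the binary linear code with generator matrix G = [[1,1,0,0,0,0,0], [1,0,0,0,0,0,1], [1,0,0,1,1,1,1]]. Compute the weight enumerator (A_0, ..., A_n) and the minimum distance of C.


Weight distribution: A_0 = 1, A_2 = 3, A_3 = 1, A_5 = 3. Minimum distance d = 2.

Enumerate all 2^3 = 8 messages m ∈ F_2^3.
For each, compute codeword c = mG in F_2^7, then tally its weight.
  m = 000 → c = 0000000, weight = 0.
  m = 100 → c = 1100000, weight = 2.
  m = 010 → c = 1000001, weight = 2.
  m = 110 → c = 0100001, weight = 2.
  m = 001 → c = 1001111, weight = 5.
  m = 101 → c = 0101111, weight = 5.
  m = 011 → c = 0001110, weight = 3.
  m = 111 → c = 1101110, weight = 5.
Tally weights:
  weight 0: 1 codewords.
  weight 2: 3 codewords.
  weight 3: 1 codewords.
  weight 5: 3 codewords.
Minimum distance d = smallest w > 0 with A_w > 0 = 2.
Sanity: Σ A_w = 8 = 2^3 = 8 ✓.


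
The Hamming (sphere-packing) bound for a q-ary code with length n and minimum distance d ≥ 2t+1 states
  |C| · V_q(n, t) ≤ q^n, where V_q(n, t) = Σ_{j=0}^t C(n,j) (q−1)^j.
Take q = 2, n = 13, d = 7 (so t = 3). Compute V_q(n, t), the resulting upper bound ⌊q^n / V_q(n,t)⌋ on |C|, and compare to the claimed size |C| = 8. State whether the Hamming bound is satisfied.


V_q(n, t) = 378, q^n = 8192, Hamming bound = 21, |C| = 8 ≤ bound (satisfied).

Step 1: Compute V_q(n, t) = Σ_{j=0}^3 C(n, j) (q−1)^j.
  j = 0: C(13,0)·(1)^0 = 1·1 = 1.
  j = 1: C(13,1)·(1)^1 = 13·1 = 13.
  j = 2: C(13,2)·(1)^2 = 78·1 = 78.
  j = 3: C(13,3)·(1)^3 = 286·1 = 286.
  V_q(n, t) = 1 + 13 + 78 + 286 = 378.
Step 2: q^n = 2^13 = 8192.
Step 3: Hamming bound ⌊q^n / V_q(n,t)⌋ = ⌊8192/378⌋ = 21.
Step 4: Compare |C| = 8 to 21: satisfied.
The claimed |C| lies below the Hamming bound.


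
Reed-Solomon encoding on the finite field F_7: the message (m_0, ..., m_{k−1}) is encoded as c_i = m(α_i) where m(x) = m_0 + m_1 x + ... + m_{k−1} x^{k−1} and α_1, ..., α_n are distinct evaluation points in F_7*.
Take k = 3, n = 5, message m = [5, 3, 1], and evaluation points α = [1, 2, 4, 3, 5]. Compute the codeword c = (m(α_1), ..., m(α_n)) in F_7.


c = [2, 1, 5, 2, 3]

Message polynomial: m(x) = 5 + 3·x + 1·x^2 (mod 7).
For each evaluation point α_i, compute m(α_i) mod 7:
  α_1 = 1: Horner steps 1 → 4 → 2, so m(1) = 2.
  α_2 = 2: Horner steps 1 → 5 → 1, so m(2) = 1.
  α_3 = 4: Horner steps 1 → 0 → 5, so m(4) = 5.
  α_4 = 3: Horner steps 1 → 6 → 2, so m(3) = 2.
  α_5 = 5: Horner steps 1 → 1 → 3, so m(5) = 3.
Codeword c = [2, 1, 5, 2, 3] ∈ F_7^5.


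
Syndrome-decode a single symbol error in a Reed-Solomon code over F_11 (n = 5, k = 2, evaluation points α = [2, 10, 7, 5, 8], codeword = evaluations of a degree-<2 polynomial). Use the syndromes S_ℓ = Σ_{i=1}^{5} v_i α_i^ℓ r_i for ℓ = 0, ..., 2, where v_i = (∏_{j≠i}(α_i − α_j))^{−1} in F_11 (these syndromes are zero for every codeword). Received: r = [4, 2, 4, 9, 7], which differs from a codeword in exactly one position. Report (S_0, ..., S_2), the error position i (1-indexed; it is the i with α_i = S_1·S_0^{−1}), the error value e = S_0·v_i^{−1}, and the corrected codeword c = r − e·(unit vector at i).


S = (3, 6, 1), error at position 1, error magnitude e = 4, c = [0, 2, 4, 9, 7].

Step 1: column multipliers v_i = (∏_{j≠i}(α_i − α_j))^{−1} mod 11.
  i = 1 (α = 2): (2−10)(2−7)(2−5)(2−8) = (−8)·(−5)·(−3)·(−6) = 720 ≡ 5, so v_1 = 5^{−1} = 9 (mod 11).
  i = 2 (α = 10): (10−2)(10−7)(10−5)(10−8) = 8·3·5·2 = 240 ≡ 9, so v_2 = 9^{−1} = 5 (mod 11).
  i = 3 (α = 7): (7−2)(7−10)(7−5)(7−8) = 5·(−3)·2·(−1) = 30 ≡ 8, so v_3 = 8^{−1} = 7 (mod 11).
  i = 4 (α = 5): (5−2)(5−10)(5−7)(5−8) = 3·(−5)·(−2)·(−3) = −90 ≡ 9, so v_4 = 9^{−1} = 5 (mod 11).
  i = 5 (α = 8): (8−2)(8−10)(8−7)(8−5) = 6·(−2)·1·3 = −36 ≡ 8, so v_5 = 8^{−1} = 7 (mod 11).
  v = [9, 5, 7, 5, 7].
Step 2: syndromes of r = [4, 2, 4, 9, 7] (all sums mod 11).
  S_0 = Σ v_i r_i = 9·4 + 5·2 + 7·4 + 5·9 + 7·7 = 168 ≡ 3.
  S_1 = Σ v_i α_i r_i = 9·2·4 + 5·10·2 + 7·7·4 + 5·5·9 + 7·8·7 = 985 ≡ 6.
  α_i^2 mod 11 = [4, 1, 5, 3, 9].
  S_2 = Σ v_i α_i^2 r_i = 9·4·4 + 5·1·2 + 7·5·4 + 5·3·9 + 7·9·7 = 870 ≡ 1.
  S = (3, 6, 1) ≠ 0, so r is not a codeword (an error is present).
Step 3: locate the error. For a single error e at position i, S_ℓ = v_i·e·α_i^ℓ, so α_err = S_1/S_0.
  S_0^{−1} = 3^{−1} = 4 (mod 11), so α_err = 6·4 = 24 ≡ 2 = α_1. Error position i = 1.
  Consistency check: S_2/S_1 = 1·2 = 2 ≡ 2 = α_err ✓ (single-error assumption holds).
Step 4: error magnitude e = S_0/v_1 = S_0·∏_{j≠1}(α_1 − α_j) = 3·5 = 15 ≡ 4 (mod 11).
Step 5: correct position 1: c_1 = r_1 − e = 4 − 4 ≡ 0 (mod 11). Hence c = [0, 2, 4, 9, 7].
  Check: interpolating c through the α_i gives m(x) = 5 + 3·x (degree < 2) with m(α_i) = c_i for every i, so c is indeed a codeword.


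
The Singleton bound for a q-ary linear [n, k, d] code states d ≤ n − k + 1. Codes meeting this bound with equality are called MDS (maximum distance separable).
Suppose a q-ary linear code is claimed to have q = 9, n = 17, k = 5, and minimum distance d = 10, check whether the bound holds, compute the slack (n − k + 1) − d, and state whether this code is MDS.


Singleton RHS = n − k + 1 = 13, slack = 3, bound satisfied, not MDS.

Singleton bound: d ≤ n − k + 1.
Here n = 17, k = 5, so n − k + 1 = 13.
Given d = 10, check d ≤ 13: YES.
Slack = (n − k + 1) − d = 3.
The code is NOT MDS (slack = 3 > 0).
Description: the claimed parameters are [17, 5, 10]_9; such a code would be non-MDS.


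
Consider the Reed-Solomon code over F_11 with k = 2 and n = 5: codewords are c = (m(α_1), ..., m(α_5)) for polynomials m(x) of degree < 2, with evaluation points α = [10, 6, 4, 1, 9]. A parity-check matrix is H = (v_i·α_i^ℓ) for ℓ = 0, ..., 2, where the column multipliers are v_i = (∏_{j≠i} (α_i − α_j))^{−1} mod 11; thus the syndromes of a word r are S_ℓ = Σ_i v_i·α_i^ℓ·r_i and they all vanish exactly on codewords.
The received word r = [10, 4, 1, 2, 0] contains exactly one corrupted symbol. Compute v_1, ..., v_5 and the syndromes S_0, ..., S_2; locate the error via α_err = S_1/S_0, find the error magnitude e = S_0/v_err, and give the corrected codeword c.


S = (8, 6, 10), error at position 5, error magnitude e = 8, c = [10, 4, 1, 2, 3].

Step 1: column multipliers v_i = (∏_{j≠i}(α_i − α_j))^{−1} mod 11.
  i = 1 (α = 10): (10−6)(10−4)(10−1)(10−9) = 4·6·9·1 = 216 ≡ 7, so v_1 = 7^{−1} = 8 (mod 11).
  i = 2 (α = 6): (6−10)(6−4)(6−1)(6−9) = (−4)·2·5·(−3) = 120 ≡ 10, so v_2 = 10^{−1} = 10 (mod 11).
  i = 3 (α = 4): (4−10)(4−6)(4−1)(4−9) = (−6)·(−2)·3·(−5) = −180 ≡ 7, so v_3 = 7^{−1} = 8 (mod 11).
  i = 4 (α = 1): (1−10)(1−6)(1−4)(1−9) = (−9)·(−5)·(−3)·(−8) = 1080 ≡ 2, so v_4 = 2^{−1} = 6 (mod 11).
  i = 5 (α = 9): (9−10)(9−6)(9−4)(9−1) = (−1)·3·5·8 = −120 ≡ 1, so v_5 = 1^{−1} = 1 (mod 11).
  v = [8, 10, 8, 6, 1].
Step 2: syndromes of r = [10, 4, 1, 2, 0] (all sums mod 11).
  S_0 = Σ v_i r_i = 8·10 + 10·4 + 8·1 + 6·2 + 1·0 = 140 ≡ 8.
  S_1 = Σ v_i α_i r_i = 8·10·10 + 10·6·4 + 8·4·1 + 6·1·2 + 1·9·0 = 1084 ≡ 6.
  α_i^2 mod 11 = [1, 3, 5, 1, 4].
  S_2 = Σ v_i α_i^2 r_i = 8·1·10 + 10·3·4 + 8·5·1 + 6·1·2 + 1·4·0 = 252 ≡ 10.
  S = (8, 6, 10) ≠ 0, so r is not a codeword (an error is present).
Step 3: locate the error. For a single error e at position i, S_ℓ = v_i·e·α_i^ℓ, so α_err = S_1/S_0.
  S_0^{−1} = 8^{−1} = 7 (mod 11), so α_err = 6·7 = 42 ≡ 9 = α_5. Error position i = 5.
  Consistency check: S_2/S_1 = 10·2 = 20 ≡ 9 = α_err ✓ (single-error assumption holds).
Step 4: error magnitude e = S_0/v_5 = S_0·∏_{j≠5}(α_5 − α_j) = 8·1 = 8 ≡ 8 (mod 11).
Step 5: correct position 5: c_5 = r_5 − e = 0 − 8 ≡ 3 (mod 11). Hence c = [10, 4, 1, 2, 3].
  Check: interpolating c through the α_i gives m(x) = 6 + 7·x (degree < 2) with m(α_i) = c_i for every i, so c is indeed a codeword.


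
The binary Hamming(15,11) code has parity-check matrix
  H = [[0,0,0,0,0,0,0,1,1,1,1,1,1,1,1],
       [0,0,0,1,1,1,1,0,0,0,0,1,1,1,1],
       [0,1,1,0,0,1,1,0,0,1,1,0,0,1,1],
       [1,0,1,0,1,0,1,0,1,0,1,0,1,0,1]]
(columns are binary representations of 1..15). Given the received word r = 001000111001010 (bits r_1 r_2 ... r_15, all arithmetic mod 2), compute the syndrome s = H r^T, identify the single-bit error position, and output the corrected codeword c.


s = (0, 1, 1, 1)^T, error position = 7, corrected codeword c = 001000011001010

Compute s = H r^T mod 2 one row at a time:
  s_1 = 1 + 1 + 0 + 0 + 1 + 0 + 1 + 0 = 4 ≡ 0 (mod 2).
  s_2 = 0 + 0 + 0 + 1 + 1 + 0 + 1 + 0 = 3 ≡ 1 (mod 2).
  s_3 = 0 + 1 + 0 + 1 + 0 + 0 + 1 + 0 = 3 ≡ 1 (mod 2).
  s_4 = 0 + 1 + 0 + 1 + 1 + 0 + 0 + 0 = 3 ≡ 1 (mod 2).
s = (0, 1, 1, 1)^T — this equals column 7 of H (binary 0111), so error is at position 7.
Correct: flip bit 7 of r = 001000111001010 to get c = 001000011001010.


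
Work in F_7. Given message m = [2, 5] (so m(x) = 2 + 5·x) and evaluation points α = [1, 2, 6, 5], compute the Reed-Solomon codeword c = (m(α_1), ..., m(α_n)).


c = [0, 5, 4, 6]

Message polynomial: m(x) = 2 + 5·x (mod 7).
For each evaluation point α_i, compute m(α_i) mod 7:
  α_1 = 1: Horner steps 5 → 0, so m(1) = 0.
  α_2 = 2: Horner steps 5 → 5, so m(2) = 5.
  α_3 = 6: Horner steps 5 → 4, so m(6) = 4.
  α_4 = 5: Horner steps 5 → 6, so m(5) = 6.
Codeword c = [0, 5, 4, 6] ∈ F_7^4.


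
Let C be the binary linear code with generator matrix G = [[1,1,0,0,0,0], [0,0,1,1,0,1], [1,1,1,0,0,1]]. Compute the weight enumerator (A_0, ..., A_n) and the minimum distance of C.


Weight distribution: A_0 = 1, A_1 = 1, A_2 = 2, A_3 = 2, A_4 = 1, A_5 = 1. Minimum distance d = 1.

Enumerate all 2^3 = 8 messages m ∈ F_2^3.
For each, compute codeword c = mG in F_2^6, then tally its weight.
  m = 000 → c = 000000, weight = 0.
  m = 100 → c = 110000, weight = 2.
  m = 010 → c = 001101, weight = 3.
  m = 110 → c = 111101, weight = 5.
  m = 001 → c = 111001, weight = 4.
  m = 101 → c = 001001, weight = 2.
  m = 011 → c = 110100, weight = 3.
  m = 111 → c = 000100, weight = 1.
Tally weights:
  weight 0: 1 codewords.
  weight 1: 1 codewords.
  weight 2: 2 codewords.
  weight 3: 2 codewords.
  weight 4: 1 codewords.
  weight 5: 1 codewords.
Minimum distance d = smallest w > 0 with A_w > 0 = 1.
Sanity: Σ A_w = 8 = 2^3 = 8 ✓.


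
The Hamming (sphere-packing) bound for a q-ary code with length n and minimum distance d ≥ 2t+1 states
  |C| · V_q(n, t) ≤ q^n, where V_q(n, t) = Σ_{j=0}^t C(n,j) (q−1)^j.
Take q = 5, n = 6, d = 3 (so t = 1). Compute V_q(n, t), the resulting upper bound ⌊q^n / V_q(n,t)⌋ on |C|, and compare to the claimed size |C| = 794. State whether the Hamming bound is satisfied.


V_q(n, t) = 25, q^n = 15625, Hamming bound = 625, |C| = 794 > bound (violated).

Step 1: Compute V_q(n, t) = Σ_{j=0}^1 C(n, j) (q−1)^j.
  j = 0: C(6,0)·(4)^0 = 1·1 = 1.
  j = 1: C(6,1)·(4)^1 = 6·4 = 24.
  V_q(n, t) = 1 + 24 = 25.
Step 2: q^n = 5^6 = 15625.
Step 3: Hamming bound ⌊q^n / V_q(n,t)⌋ = ⌊15625/25⌋ = 625.
Step 4: Compare |C| = 794 to 625: violated.
The claimed |C| lies above the Hamming bound, so no 5-ary code of length 6 with d ≥ 3 can have 794 codewords.


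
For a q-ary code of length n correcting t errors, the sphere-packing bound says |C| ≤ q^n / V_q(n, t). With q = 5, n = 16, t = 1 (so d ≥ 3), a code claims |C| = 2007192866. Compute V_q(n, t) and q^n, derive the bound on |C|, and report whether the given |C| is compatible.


V_q(n, t) = 65, q^n = 152587890625, Hamming bound = 2347506009, |C| = 2007192866 ≤ bound (satisfied).

Step 1: Compute V_q(n, t) = Σ_{j=0}^1 C(n, j) (q−1)^j.
  j = 0: C(16,0)·(4)^0 = 1·1 = 1.
  j = 1: C(16,1)·(4)^1 = 16·4 = 64.
  V_q(n, t) = 1 + 64 = 65.
Step 2: q^n = 5^16 = 152587890625.
Step 3: Hamming bound ⌊q^n / V_q(n,t)⌋ = ⌊152587890625/65⌋ = 2347506009.
Step 4: Compare |C| = 2007192866 to 2347506009: satisfied.
The claimed |C| lies below the Hamming bound.


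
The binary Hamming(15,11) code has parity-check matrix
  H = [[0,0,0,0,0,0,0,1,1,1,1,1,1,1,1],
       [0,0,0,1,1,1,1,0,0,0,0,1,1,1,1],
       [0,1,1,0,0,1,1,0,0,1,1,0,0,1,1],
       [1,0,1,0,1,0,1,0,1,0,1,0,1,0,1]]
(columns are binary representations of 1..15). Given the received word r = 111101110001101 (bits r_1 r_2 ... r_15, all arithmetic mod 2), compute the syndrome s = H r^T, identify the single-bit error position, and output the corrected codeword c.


s = (0, 0, 1, 1)^T, error position = 3, corrected codeword c = 110101110001101

Compute s = H r^T mod 2 one row at a time:
  s_1 = 1 + 0 + 0 + 0 + 1 + 1 + 0 + 1 = 4 ≡ 0 (mod 2).
  s_2 = 1 + 0 + 1 + 1 + 1 + 1 + 0 + 1 = 6 ≡ 0 (mod 2).
  s_3 = 1 + 1 + 1 + 1 + 0 + 0 + 0 + 1 = 5 ≡ 1 (mod 2).
  s_4 = 1 + 1 + 0 + 1 + 0 + 0 + 1 + 1 = 5 ≡ 1 (mod 2).
s = (0, 0, 1, 1)^T — this equals column 3 of H (binary 0011), so error is at position 3.
Correct: flip bit 3 of r = 111101110001101 to get c = 110101110001101.


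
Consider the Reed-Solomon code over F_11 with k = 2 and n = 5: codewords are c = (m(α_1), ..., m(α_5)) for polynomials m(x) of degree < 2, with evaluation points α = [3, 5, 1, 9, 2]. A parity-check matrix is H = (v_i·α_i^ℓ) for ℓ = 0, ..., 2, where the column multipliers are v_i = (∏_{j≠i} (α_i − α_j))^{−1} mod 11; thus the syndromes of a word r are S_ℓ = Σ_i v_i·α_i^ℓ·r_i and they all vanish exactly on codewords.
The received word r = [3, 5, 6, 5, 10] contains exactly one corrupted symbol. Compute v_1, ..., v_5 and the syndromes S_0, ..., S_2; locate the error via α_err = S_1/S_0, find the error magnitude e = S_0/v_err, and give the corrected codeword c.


S = (9, 1, 5), error at position 2, error magnitude e = 5, c = [3, 0, 6, 5, 10].

Step 1: column multipliers v_i = (∏_{j≠i}(α_i − α_j))^{−1} mod 11.
  i = 1 (α = 3): (3−5)(3−1)(3−9)(3−2) = (−2)·2·(−6)·1 = 24 ≡ 2, so v_1 = 2^{−1} = 6 (mod 11).
  i = 2 (α = 5): (5−3)(5−1)(5−9)(5−2) = 2·4·(−4)·3 = −96 ≡ 3, so v_2 = 3^{−1} = 4 (mod 11).
  i = 3 (α = 1): (1−3)(1−5)(1−9)(1−2) = (−2)·(−4)·(−8)·(−1) = 64 ≡ 9, so v_3 = 9^{−1} = 5 (mod 11).
  i = 4 (α = 9): (9−3)(9−5)(9−1)(9−2) = 6·4·8·7 = 1344 ≡ 2, so v_4 = 2^{−1} = 6 (mod 11).
  i = 5 (α = 2): (2−3)(2−5)(2−1)(2−9) = (−1)·(−3)·1·(−7) = −21 ≡ 1, so v_5 = 1^{−1} = 1 (mod 11).
  v = [6, 4, 5, 6, 1].
Step 2: syndromes of r = [3, 5, 6, 5, 10] (all sums mod 11).
  S_0 = Σ v_i r_i = 6·3 + 4·5 + 5·6 + 6·5 + 1·10 = 108 ≡ 9.
  S_1 = Σ v_i α_i r_i = 6·3·3 + 4·5·5 + 5·1·6 + 6·9·5 + 1·2·10 = 474 ≡ 1.
  α_i^2 mod 11 = [9, 3, 1, 4, 4].
  S_2 = Σ v_i α_i^2 r_i = 6·9·3 + 4·3·5 + 5·1·6 + 6·4·5 + 1·4·10 = 412 ≡ 5.
  S = (9, 1, 5) ≠ 0, so r is not a codeword (an error is present).
Step 3: locate the error. For a single error e at position i, S_ℓ = v_i·e·α_i^ℓ, so α_err = S_1/S_0.
  S_0^{−1} = 9^{−1} = 5 (mod 11), so α_err = 1·5 = 5 ≡ 5 = α_2. Error position i = 2.
  Consistency check: S_2/S_1 = 5·1 = 5 ≡ 5 = α_err ✓ (single-error assumption holds).
Step 4: error magnitude e = S_0/v_2 = S_0·∏_{j≠2}(α_2 − α_j) = 9·3 = 27 ≡ 5 (mod 11).
Step 5: correct position 2: c_2 = r_2 − e = 5 − 5 ≡ 0 (mod 11). Hence c = [3, 0, 6, 5, 10].
  Check: interpolating c through the α_i gives m(x) = 2 + 4·x (degree < 2) with m(α_i) = c_i for every i, so c is indeed a codeword.


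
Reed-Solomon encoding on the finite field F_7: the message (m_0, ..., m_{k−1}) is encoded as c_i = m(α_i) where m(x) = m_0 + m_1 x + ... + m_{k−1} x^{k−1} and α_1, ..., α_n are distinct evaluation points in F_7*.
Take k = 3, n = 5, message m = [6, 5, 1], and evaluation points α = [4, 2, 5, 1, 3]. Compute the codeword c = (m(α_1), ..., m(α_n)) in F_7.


c = [0, 6, 0, 5, 2]

Message polynomial: m(x) = 6 + 5·x + 1·x^2 (mod 7).
For each evaluation point α_i, compute m(α_i) mod 7:
  α_1 = 4: Horner steps 1 → 2 → 0, so m(4) = 0.
  α_2 = 2: Horner steps 1 → 0 → 6, so m(2) = 6.
  α_3 = 5: Horner steps 1 → 3 → 0, so m(5) = 0.
  α_4 = 1: Horner steps 1 → 6 → 5, so m(1) = 5.
  α_5 = 3: Horner steps 1 → 1 → 2, so m(3) = 2.
Codeword c = [0, 6, 0, 5, 2] ∈ F_7^5.


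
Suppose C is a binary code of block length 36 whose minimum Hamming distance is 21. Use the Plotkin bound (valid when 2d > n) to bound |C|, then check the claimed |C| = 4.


Plotkin bound M ≤ 6; given |C| = 4 ≤ bound (satisfied).

Check applicability: 2d = 42, n = 36.
2d − n = 6 > 0, so Plotkin applies.
Compute d/(2d−n) = 21/6 ≈ 3.5000.
⌊d/(2d−n)⌋ = 3.
Plotkin bound: M ≤ 2·3 = 6.
Given |C| = 4, check: satisfied.
This |C| is below the Plotkin bound.


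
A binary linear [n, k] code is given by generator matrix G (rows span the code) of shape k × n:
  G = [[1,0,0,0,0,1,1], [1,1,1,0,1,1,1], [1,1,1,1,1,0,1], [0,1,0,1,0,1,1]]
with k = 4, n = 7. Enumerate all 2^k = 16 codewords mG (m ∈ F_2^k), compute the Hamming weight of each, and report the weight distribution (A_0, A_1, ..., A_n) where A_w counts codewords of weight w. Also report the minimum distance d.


Weight distribution: A_0 = 1, A_2 = 2, A_3 = 6, A_4 = 3, A_5 = 2, A_6 = 2. Minimum distance d = 2.

Enumerate all 2^4 = 16 messages m ∈ F_2^4.
For each, compute codeword c = mG in F_2^7, then tally its weight.
  m = 0000 → c = 0000000, weight = 0.
  m = 1000 → c = 1000011, weight = 3.
  m = 0100 → c = 1110111, weight = 6.
  m = 1100 → c = 0110100, weight = 3.
  m = 0010 → c = 1111101, weight = 6.
  m = 1010 → c = 0111110, weight = 5.
  m = 0110 → c = 0001010, weight = 2.
  m = 1110 → c = 1001001, weight = 3.
  m = 0001 → c = 0101011, weight = 4.
  m = 1001 → c = 1101000, weight = 3.
  m = 0101 → c = 1011100, weight = 4.
  m = 1101 → c = 0011111, weight = 5.
  m = 0011 → c = 1010110, weight = 4.
  m = 1011 → c = 0010101, weight = 3.
  m = 0111 → c = 0100001, weight = 2.
  m = 1111 → c = 1100010, weight = 3.
Tally weights:
  weight 0: 1 codewords.
  weight 2: 2 codewords.
  weight 3: 6 codewords.
  weight 4: 3 codewords.
  weight 5: 2 codewords.
  weight 6: 2 codewords.
Minimum distance d = smallest w > 0 with A_w > 0 = 2.
Sanity: Σ A_w = 16 = 2^4 = 16 ✓.
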